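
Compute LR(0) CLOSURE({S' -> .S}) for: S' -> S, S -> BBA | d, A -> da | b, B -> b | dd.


Start: S' -> .S
For each item with dot before a nonterminal B, add B -> .γ for every B-production
Closure: [S' -> .S, S -> .BBA, S -> .d, B -> .b, B -> .dd]


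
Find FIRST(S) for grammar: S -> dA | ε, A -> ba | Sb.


Per alternative of S: FIRST(dA) = {d}; FIRST(ε) = {ε}
FIRST(S) = {d, ε}


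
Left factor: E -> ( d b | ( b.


Common prefix: '('
Factored: E -> ( E', E' -> d b | b


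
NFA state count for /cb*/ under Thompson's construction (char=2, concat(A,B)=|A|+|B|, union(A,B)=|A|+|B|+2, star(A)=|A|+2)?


Syntax tree has 2 char leaf(s), 0 union(s), 1 star(s)
chars contribute 2×2 = 4; each union adds +2; each star adds +2
Total: 4 + 0 + 2 = 6 states


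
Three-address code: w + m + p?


Break into single-operator statements:
t1 = w + m
t2 = t1 + p


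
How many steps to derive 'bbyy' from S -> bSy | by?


Derivation: S => bSy => bbyy
Steps: 2


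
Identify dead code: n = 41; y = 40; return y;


n is assigned but never read
Dead: 'n = 41'


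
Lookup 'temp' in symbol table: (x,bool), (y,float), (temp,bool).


Lookup 'temp' → type bool


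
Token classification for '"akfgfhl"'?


Pattern: double-quoted sequence
Type: STRING_LITERAL


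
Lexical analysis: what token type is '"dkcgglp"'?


Pattern: double-quoted sequence
Type: STRING_LITERAL


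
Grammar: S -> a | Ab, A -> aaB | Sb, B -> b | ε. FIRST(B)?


Per alternative of B: FIRST(b) = {b}; FIRST(ε) = {ε}
FIRST(B) = {b, ε}


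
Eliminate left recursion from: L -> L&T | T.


Left-recursive alternatives: L&T; non-recursive: T
Introduce L': L -> TL', L' -> &TL' | ε


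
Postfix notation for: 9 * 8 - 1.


Left to right (same or higher precedence on left)
Postfix: 9 8 * 1 -


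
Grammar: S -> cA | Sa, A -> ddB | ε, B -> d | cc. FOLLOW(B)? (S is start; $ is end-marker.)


$ ∈ FOLLOW(S). For each A -> αBβ: add FIRST(β)\{ε} to FOLLOW(B); if β nullable, add FOLLOW(A).
FOLLOW(B) = {$, a}


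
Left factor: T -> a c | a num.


Common prefix: 'a'
Factored: T -> a T', T' -> c | num


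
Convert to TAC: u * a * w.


Break into single-operator statements:
t1 = u * a
t2 = t1 * w


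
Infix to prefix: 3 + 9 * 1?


'*' binds tighter: tree is (+ 3 (* 9 1))
Prefix: + 3 * 9 1


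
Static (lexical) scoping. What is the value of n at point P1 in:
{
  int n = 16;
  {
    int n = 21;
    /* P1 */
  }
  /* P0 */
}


n declared in the same block as P1
n = 21


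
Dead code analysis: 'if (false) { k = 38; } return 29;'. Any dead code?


condition is constant false, so the whole block is unreachable
Dead: 'if (false) { k = 38; }'


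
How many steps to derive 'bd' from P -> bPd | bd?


Derivation: P => bd
Steps: 1


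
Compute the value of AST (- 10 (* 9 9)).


Evaluate inner: (* 9 9) = 81
Evaluate root: (- 10 81) = -71
Result: -71


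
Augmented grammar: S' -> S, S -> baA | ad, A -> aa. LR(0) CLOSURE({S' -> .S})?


Start: S' -> .S
For each item with dot before a nonterminal B, add B -> .γ for every B-production
Closure: [S' -> .S, S -> .baA, S -> .ad]


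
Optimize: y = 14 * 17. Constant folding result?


14 * 17 = 238 at compile time
Optimized: y = 238


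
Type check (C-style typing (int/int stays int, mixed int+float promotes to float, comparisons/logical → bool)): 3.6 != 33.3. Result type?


Operand types: float != float
Rule: comparison yields bool
Result type: bool


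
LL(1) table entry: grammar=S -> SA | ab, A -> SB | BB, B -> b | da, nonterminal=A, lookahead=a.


For [A, a]: 'a' ∈ FIRST(SB)
Entry: A -> SB


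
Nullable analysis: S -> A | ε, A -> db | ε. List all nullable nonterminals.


A nonterminal is nullable iff some alternative derives ε (directly, or every symbol in it is nullable)
Nullable: {A, S}


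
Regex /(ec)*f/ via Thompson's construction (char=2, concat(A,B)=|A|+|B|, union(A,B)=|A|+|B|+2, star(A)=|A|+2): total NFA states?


Syntax tree has 3 char leaf(s), 0 union(s), 1 star(s)
chars contribute 3×2 = 6; each union adds +2; each star adds +2
Total: 6 + 0 + 2 = 8 states


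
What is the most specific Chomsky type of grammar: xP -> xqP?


LHS has context (more than one symbol) and |LHS| ≤ |RHS|
Classification: Type 1 (Context-Sensitive)


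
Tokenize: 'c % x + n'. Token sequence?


Scan left to right, longest-match per lexeme
Tokens: ID(c), OP(%), ID(x), OP(+), ID(n)


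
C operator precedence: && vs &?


'&' is bitwise AND (level 5); '&&' is logical AND (level 2)
Higher level binds tighter
'&' has higher precedence than '&&'


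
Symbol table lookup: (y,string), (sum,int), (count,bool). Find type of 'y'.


Lookup 'y' → type string


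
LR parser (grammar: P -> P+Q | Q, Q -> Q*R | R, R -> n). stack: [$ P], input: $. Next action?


start symbol P on stack, input exhausted
Action: accept


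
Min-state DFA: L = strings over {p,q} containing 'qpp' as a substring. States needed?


KMP-style automaton: 3 progress states + 1 absorbing accept = 4
Minimal DFA: 4 states


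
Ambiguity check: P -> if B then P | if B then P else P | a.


dangling else: 'if B then if B then a else a' parses two ways
Ambiguous


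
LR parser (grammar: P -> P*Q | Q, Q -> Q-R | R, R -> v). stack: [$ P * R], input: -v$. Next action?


'R' (not preceded by Q-) is the handle for Q -> R
Action: reduce (Q -> R)


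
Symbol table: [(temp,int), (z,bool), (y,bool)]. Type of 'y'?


Lookup 'y' → type bool


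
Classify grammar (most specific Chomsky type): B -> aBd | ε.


Single nonterminal LHS, but a^n d^n is not regular
Classification: Type 2 (Context-Free)


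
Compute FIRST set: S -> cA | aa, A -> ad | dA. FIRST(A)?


Per alternative of A: FIRST(ad) = {a}; FIRST(dA) = {d}
FIRST(A) = {a, d}


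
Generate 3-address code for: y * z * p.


Break into single-operator statements:
t1 = y * z
t2 = t1 * p


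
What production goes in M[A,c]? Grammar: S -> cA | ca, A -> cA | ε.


For [A, c]: 'c' ∈ FIRST(cA)
Entry: A -> cA


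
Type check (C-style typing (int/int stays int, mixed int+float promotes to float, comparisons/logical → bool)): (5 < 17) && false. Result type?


Operand types: bool && bool
Rule: logical operators take bool operands and yield bool
Result type: bool


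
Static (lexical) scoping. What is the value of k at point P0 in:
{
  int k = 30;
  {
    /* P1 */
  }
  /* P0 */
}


k declared in the same block as P0
k = 30


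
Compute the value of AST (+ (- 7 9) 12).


Evaluate inner: (- 7 9) = -2
Evaluate root: (+ -2 12) = 10
Result: 10


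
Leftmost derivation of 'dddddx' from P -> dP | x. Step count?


Derivation: P => dP => ddP => dddP => ddddP => dddddP => dddddx
Steps: 6


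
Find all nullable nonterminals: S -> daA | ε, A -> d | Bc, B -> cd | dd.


A nonterminal is nullable iff some alternative derives ε (directly, or every symbol in it is nullable)
Nullable: {S}


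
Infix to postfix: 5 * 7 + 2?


Left to right (same or higher precedence on left)
Postfix: 5 7 * 2 +


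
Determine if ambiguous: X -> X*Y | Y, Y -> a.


precedence layered via separate nonterminal Y: deterministic
Unambiguous


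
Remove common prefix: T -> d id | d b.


Common prefix: 'd'
Factored: T -> d T', T' -> id | b


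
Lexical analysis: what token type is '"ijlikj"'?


Pattern: double-quoted sequence
Type: STRING_LITERAL


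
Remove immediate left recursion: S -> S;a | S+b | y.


Left-recursive alternatives: S;a, S+b; non-recursive: y
Introduce S': S -> yS', S' -> ;aS' | +bS' | ε


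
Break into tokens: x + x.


Scan left to right, longest-match per lexeme
Tokens: ID(x), OP(+), ID(x)


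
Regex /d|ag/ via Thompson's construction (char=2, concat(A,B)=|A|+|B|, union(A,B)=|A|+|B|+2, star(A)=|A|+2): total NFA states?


Syntax tree has 3 char leaf(s), 1 union(s), 0 star(s)
chars contribute 3×2 = 6; each union adds +2; each star adds +2
Total: 6 + 2 + 0 = 8 states


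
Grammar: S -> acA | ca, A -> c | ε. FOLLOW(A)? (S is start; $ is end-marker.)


$ ∈ FOLLOW(S). For each A -> αBβ: add FIRST(β)\{ε} to FOLLOW(B); if β nullable, add FOLLOW(A).
FOLLOW(A) = {$}


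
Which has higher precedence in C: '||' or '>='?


'>=' is relational (level 7); '||' is logical OR (level 1)
Higher level binds tighter
'>=' has higher precedence than '||'


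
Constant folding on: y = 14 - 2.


14 - 2 = 12 at compile time
Optimized: y = 12


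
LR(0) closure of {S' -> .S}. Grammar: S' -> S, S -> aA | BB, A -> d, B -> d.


Start: S' -> .S
For each item with dot before a nonterminal B, add B -> .γ for every B-production
Closure: [S' -> .S, S -> .aA, S -> .BB, B -> .d]


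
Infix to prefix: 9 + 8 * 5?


'*' binds tighter: tree is (+ 9 (* 8 5))
Prefix: + 9 * 8 5


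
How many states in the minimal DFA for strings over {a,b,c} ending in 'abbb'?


Track the longest suffix of input matching a prefix of 'abbb': 5 classes (prefixes of length 0..4)
Minimal DFA: 5 states


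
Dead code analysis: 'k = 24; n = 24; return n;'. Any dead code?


k is assigned but never read
Dead: 'k = 24'


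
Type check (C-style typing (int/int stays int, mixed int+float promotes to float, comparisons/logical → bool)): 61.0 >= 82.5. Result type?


Operand types: float >= float
Rule: comparison yields bool
Result type: bool


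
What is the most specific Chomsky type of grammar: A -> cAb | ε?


Single nonterminal LHS, but c^n b^n is not regular
Classification: Type 2 (Context-Free)


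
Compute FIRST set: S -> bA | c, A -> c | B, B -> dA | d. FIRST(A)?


Per alternative of A: FIRST(c) = {c}; FIRST(B) = {d}
FIRST(A) = {c, d}


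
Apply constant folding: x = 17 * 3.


17 * 3 = 51 at compile time
Optimized: x = 51


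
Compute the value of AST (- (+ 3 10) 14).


Evaluate inner: (+ 3 10) = 13
Evaluate root: (- 13 14) = -1
Result: -1


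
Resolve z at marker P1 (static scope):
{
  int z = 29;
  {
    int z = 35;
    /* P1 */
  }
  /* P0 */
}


z declared in the same block as P1
z = 35


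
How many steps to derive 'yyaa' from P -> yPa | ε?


Derivation: P => yPa => yyPaa => yyaa
Steps: 3


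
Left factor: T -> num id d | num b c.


Common prefix: 'num'
Factored: T -> num T', T' -> id d | b c


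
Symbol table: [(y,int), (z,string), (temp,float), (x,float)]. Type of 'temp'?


Lookup 'temp' → type float


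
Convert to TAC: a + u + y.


Break into single-operator statements:
t1 = a + u
t2 = t1 + y


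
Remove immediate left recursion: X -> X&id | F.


Left-recursive alternatives: X&id; non-recursive: F
Introduce X': X -> FX', X' -> &idX' | ε


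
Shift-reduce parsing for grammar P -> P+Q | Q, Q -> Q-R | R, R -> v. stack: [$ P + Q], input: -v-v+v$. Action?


'-' can extend Q; shift to build Q -> Q-R
Action: shift


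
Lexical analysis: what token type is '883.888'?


Pattern: digits with a decimal point
Type: FLOAT_LITERAL


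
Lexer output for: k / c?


Scan left to right, longest-match per lexeme
Tokens: ID(k), OP(/), ID(c)


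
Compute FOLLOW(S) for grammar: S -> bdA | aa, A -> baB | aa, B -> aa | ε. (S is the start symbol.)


$ ∈ FOLLOW(S). For each A -> αBβ: add FIRST(β)\{ε} to FOLLOW(B); if β nullable, add FOLLOW(A).
FOLLOW(S) = {$}


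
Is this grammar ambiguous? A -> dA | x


right-linear, alternatives start with distinct terminals 'd' vs 'x': unique leftmost derivation
Unambiguous


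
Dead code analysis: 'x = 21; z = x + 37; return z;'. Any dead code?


x is read by z's definition; z is returned
No dead code


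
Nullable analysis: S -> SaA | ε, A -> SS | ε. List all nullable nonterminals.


A nonterminal is nullable iff some alternative derives ε (directly, or every symbol in it is nullable)
Nullable: {A, S}


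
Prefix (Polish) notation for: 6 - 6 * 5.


'*' binds tighter: tree is (- 6 (* 6 5))
Prefix: - 6 * 6 5


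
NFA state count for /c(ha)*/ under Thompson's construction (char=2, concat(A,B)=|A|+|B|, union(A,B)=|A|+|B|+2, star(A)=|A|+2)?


Syntax tree has 3 char leaf(s), 0 union(s), 1 star(s)
chars contribute 3×2 = 6; each union adds +2; each star adds +2
Total: 6 + 0 + 2 = 8 states


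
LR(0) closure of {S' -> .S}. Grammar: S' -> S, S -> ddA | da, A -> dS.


Start: S' -> .S
For each item with dot before a nonterminal B, add B -> .γ for every B-production
Closure: [S' -> .S, S -> .ddA, S -> .da]


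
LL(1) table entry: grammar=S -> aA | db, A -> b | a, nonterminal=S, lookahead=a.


For [S, a]: 'a' ∈ FIRST(aA)
Entry: S -> aA


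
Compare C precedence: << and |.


'<<' is shift (level 8); '|' is bitwise OR (level 3)
Higher level binds tighter
'<<' has higher precedence than '|'


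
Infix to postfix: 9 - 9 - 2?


Left to right (same or higher precedence on left)
Postfix: 9 9 - 2 -


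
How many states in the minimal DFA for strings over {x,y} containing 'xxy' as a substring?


KMP-style automaton: 3 progress states + 1 absorbing accept = 4
Minimal DFA: 4 states


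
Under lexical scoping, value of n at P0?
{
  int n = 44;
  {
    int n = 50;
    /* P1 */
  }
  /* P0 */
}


n declared in the same block as P0
n = 44


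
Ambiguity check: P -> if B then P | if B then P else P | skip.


dangling else: 'if B then if B then skip else skip' parses two ways
Ambiguous


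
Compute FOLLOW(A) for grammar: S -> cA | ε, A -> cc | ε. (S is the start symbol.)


$ ∈ FOLLOW(S). For each A -> αBβ: add FIRST(β)\{ε} to FOLLOW(B); if β nullable, add FOLLOW(A).
FOLLOW(A) = {$}


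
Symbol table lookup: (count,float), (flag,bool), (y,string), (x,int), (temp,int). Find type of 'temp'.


Lookup 'temp' → type int


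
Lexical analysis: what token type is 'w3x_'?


Pattern: letter/underscore followed by alphanumerics, not a keyword
Type: IDENTIFIER


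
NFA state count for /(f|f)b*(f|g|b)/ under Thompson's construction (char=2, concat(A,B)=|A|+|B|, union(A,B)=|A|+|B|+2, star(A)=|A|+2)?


Syntax tree has 6 char leaf(s), 3 union(s), 1 star(s)
chars contribute 6×2 = 12; each union adds +2; each star adds +2
Total: 12 + 6 + 2 = 20 states


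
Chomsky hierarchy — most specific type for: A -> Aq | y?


Left-linear: every RHS is a terminal or one nonterminal followed by a terminal
Classification: Type 3 (Regular)


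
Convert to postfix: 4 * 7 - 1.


Left to right (same or higher precedence on left)
Postfix: 4 7 * 1 -


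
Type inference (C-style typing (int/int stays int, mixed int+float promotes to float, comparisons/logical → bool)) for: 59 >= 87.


Operand types: int >= int
Rule: comparison yields bool
Result type: bool


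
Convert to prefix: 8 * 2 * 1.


left-to-right (same/higher precedence on left): tree is (* (* 8 2) 1)
Prefix: * * 8 2 1


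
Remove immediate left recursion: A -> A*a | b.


Left-recursive alternatives: A*a; non-recursive: b
Introduce A': A -> bA', A' -> *aA' | ε


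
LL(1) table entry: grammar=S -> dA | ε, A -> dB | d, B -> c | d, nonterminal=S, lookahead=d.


For [S, d]: 'd' ∈ FIRST(dA)
Entry: S -> dA


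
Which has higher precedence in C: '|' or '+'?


'+' is additive (level 9); '|' is bitwise OR (level 3)
Higher level binds tighter
'+' has higher precedence than '|'


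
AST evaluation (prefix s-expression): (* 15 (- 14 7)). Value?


Evaluate inner: (- 14 7) = 7
Evaluate root: (* 15 7) = 105
Result: 105


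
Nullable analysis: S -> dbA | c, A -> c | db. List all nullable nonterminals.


A nonterminal is nullable iff some alternative derives ε (directly, or every symbol in it is nullable)
Nullable: {}


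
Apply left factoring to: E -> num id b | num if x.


Common prefix: 'num'
Factored: E -> num E', E' -> id b | if x


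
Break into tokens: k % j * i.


Scan left to right, longest-match per lexeme
Tokens: ID(k), OP(%), ID(j), OP(*), ID(i)


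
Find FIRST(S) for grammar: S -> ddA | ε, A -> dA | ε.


Per alternative of S: FIRST(ddA) = {d}; FIRST(ε) = {ε}
FIRST(S) = {d, ε}


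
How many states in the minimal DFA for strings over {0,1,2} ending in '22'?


Track the longest suffix of input matching a prefix of '22': 3 classes (prefixes of length 0..2)
Minimal DFA: 3 states


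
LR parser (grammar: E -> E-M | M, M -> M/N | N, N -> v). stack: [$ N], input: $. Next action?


'N' (not preceded by M/) is the handle for M -> N
Action: reduce (M -> N)


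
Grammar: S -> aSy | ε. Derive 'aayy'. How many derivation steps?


Derivation: S => aSy => aaSyy => aayy
Steps: 3


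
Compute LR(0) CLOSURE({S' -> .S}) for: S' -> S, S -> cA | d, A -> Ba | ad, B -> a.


Start: S' -> .S
For each item with dot before a nonterminal B, add B -> .γ for every B-production
Closure: [S' -> .S, S -> .cA, S -> .d]


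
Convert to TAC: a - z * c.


Break into single-operator statements:
t1 = z * c
t2 = a - t1


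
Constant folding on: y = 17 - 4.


17 - 4 = 13 at compile time
Optimized: y = 13


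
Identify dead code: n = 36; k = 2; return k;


n is assigned but never read
Dead: 'n = 36'


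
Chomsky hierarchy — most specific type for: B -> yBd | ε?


Single nonterminal LHS, but y^n d^n is not regular
Classification: Type 2 (Context-Free)


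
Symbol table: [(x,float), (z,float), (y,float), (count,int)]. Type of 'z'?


Lookup 'z' → type float


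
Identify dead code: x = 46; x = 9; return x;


first assignment to x is overwritten before any read
Dead: 'x = 46'


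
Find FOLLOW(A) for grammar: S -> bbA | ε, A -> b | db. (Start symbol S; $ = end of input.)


$ ∈ FOLLOW(S). For each A -> αBβ: add FIRST(β)\{ε} to FOLLOW(B); if β nullable, add FOLLOW(A).
FOLLOW(A) = {$}


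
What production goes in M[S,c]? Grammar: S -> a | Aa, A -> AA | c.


For [S, c]: 'c' ∈ FIRST(Aa)
Entry: S -> Aa


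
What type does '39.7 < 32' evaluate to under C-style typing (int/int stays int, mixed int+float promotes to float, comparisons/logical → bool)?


Operand types: float < int
Rule: comparison yields bool
Result type: bool


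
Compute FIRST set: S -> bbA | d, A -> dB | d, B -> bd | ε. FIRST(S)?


Per alternative of S: FIRST(bbA) = {b}; FIRST(d) = {d}
FIRST(S) = {b, d}


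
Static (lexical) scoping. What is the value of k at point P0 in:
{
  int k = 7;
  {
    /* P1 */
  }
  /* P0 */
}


k declared in the same block as P0
k = 7


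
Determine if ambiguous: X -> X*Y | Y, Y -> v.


precedence layered via separate nonterminal Y: deterministic
Unambiguous


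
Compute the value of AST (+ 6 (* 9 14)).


Evaluate inner: (* 9 14) = 126
Evaluate root: (+ 6 126) = 132
Result: 132


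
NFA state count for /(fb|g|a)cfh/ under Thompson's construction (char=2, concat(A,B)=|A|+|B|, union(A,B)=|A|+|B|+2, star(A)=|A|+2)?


Syntax tree has 7 char leaf(s), 2 union(s), 0 star(s)
chars contribute 7×2 = 14; each union adds +2; each star adds +2
Total: 14 + 4 + 0 = 18 states


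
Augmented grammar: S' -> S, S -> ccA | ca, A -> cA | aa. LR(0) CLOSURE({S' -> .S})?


Start: S' -> .S
For each item with dot before a nonterminal B, add B -> .γ for every B-production
Closure: [S' -> .S, S -> .ccA, S -> .ca]


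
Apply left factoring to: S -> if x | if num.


Common prefix: 'if'
Factored: S -> if S', S' -> x | num


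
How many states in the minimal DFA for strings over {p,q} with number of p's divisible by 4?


Track (count of p) mod 4: states 0..3, accept at 0
Minimal DFA: 4 states


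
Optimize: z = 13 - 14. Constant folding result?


13 - 14 = -1 at compile time
Optimized: z = -1


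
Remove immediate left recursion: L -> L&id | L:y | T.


Left-recursive alternatives: L&id, L:y; non-recursive: T
Introduce L': L -> TL', L' -> &idL' | :yL' | ε


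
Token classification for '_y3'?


Pattern: letter/underscore followed by alphanumerics, not a keyword
Type: IDENTIFIER


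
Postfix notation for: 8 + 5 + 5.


Left to right (same or higher precedence on left)
Postfix: 8 5 + 5 +


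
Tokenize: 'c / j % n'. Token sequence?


Scan left to right, longest-match per lexeme
Tokens: ID(c), OP(/), ID(j), OP(%), ID(n)


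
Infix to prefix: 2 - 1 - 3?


left-to-right (same/higher precedence on left): tree is (- (- 2 1) 3)
Prefix: - - 2 1 3


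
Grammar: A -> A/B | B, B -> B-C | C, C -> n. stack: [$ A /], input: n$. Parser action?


no handle ('A/' is not any RHS); shift 'n'
Action: shift


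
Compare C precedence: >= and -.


'-' is additive (level 9); '>=' is relational (level 7)
Higher level binds tighter
'-' has higher precedence than '>='


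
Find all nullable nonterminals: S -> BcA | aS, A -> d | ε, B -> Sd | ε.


A nonterminal is nullable iff some alternative derives ε (directly, or every symbol in it is nullable)
Nullable: {A, B}


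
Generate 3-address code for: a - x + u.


Break into single-operator statements:
t1 = a - x
t2 = t1 + u


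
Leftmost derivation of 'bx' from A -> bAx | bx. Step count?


Derivation: A => bx
Steps: 1


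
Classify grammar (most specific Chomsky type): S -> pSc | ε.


Single nonterminal LHS, but p^n c^n is not regular
Classification: Type 2 (Context-Free)


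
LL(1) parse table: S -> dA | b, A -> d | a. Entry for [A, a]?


For [A, a]: 'a' ∈ FIRST(a)
Entry: A -> a


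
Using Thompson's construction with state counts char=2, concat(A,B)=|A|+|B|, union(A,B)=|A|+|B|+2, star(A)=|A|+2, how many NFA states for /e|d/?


Syntax tree has 2 char leaf(s), 1 union(s), 0 star(s)
chars contribute 2×2 = 4; each union adds +2; each star adds +2
Total: 4 + 2 + 0 = 6 states


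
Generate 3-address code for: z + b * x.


Break into single-operator statements:
t1 = b * x
t2 = z + t1


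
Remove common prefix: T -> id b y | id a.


Common prefix: 'id'
Factored: T -> id T', T' -> b y | a


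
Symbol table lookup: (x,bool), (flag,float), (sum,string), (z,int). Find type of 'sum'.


Lookup 'sum' → type string


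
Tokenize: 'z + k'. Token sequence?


Scan left to right, longest-match per lexeme
Tokens: ID(z), OP(+), ID(k)


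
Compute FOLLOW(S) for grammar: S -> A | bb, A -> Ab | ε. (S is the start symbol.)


$ ∈ FOLLOW(S). For each A -> αBβ: add FIRST(β)\{ε} to FOLLOW(B); if β nullable, add FOLLOW(A).
FOLLOW(S) = {$}


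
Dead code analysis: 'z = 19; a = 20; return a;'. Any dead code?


z is assigned but never read
Dead: 'z = 19'


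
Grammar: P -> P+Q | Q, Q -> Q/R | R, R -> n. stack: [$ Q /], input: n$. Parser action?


no handle; shift 'n'
Action: shift


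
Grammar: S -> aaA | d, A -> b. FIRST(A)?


Per alternative of A: FIRST(b) = {b}
FIRST(A) = {b}


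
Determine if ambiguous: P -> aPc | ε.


balanced a^n…c^n: each string has a unique parse
Unambiguous


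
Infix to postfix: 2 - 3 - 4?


Left to right (same or higher precedence on left)
Postfix: 2 3 - 4 -


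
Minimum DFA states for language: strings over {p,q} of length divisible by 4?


Track length mod 4: states 0..3, accept at 0
Minimal DFA: 4 states


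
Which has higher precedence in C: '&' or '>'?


'>' is relational (level 7); '&' is bitwise AND (level 5)
Higher level binds tighter
'>' has higher precedence than '&'


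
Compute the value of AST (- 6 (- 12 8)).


Evaluate inner: (- 12 8) = 4
Evaluate root: (- 6 4) = 2
Result: 2


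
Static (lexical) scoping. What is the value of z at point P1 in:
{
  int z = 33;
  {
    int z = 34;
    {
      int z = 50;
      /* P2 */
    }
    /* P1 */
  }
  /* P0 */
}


z declared in the same block as P1
z = 34


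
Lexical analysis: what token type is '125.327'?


Pattern: digits with a decimal point
Type: FLOAT_LITERAL


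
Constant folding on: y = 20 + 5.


20 + 5 = 25 at compile time
Optimized: y = 25


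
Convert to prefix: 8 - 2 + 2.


left-to-right (same/higher precedence on left): tree is (+ (- 8 2) 2)
Prefix: + - 8 2 2


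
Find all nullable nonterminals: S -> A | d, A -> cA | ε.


A nonterminal is nullable iff some alternative derives ε (directly, or every symbol in it is nullable)
Nullable: {A, S}


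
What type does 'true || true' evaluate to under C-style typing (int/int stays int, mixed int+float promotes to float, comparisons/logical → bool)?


Operand types: bool || bool
Rule: logical operators take bool operands and yield bool
Result type: bool


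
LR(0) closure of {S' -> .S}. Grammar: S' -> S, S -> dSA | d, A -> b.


Start: S' -> .S
For each item with dot before a nonterminal B, add B -> .γ for every B-production
Closure: [S' -> .S, S -> .dSA, S -> .d]


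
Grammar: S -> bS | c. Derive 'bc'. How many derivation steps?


Derivation: S => bS => bc
Steps: 2


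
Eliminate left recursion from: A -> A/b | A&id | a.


Left-recursive alternatives: A/b, A&id; non-recursive: a
Introduce A': A -> aA', A' -> /bA' | &idA' | ε


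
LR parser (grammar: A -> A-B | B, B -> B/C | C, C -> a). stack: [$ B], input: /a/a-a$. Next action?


shift '/' to continue B -> B/C
Action: shift


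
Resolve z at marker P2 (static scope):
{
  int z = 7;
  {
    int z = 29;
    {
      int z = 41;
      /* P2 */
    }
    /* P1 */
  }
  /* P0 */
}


z declared in the same block as P2
z = 41


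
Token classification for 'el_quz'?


Pattern: letter/underscore followed by alphanumerics, not a keyword
Type: IDENTIFIER


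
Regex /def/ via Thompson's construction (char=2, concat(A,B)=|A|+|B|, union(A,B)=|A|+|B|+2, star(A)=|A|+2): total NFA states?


Syntax tree has 3 char leaf(s), 0 union(s), 0 star(s)
chars contribute 3×2 = 6; each union adds +2; each star adds +2
Total: 6 + 0 + 0 = 6 states


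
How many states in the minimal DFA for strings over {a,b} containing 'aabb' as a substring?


KMP-style automaton: 4 progress states + 1 absorbing accept = 5
Minimal DFA: 5 states


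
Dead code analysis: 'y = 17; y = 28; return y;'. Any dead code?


first assignment to y is overwritten before any read
Dead: 'y = 17'


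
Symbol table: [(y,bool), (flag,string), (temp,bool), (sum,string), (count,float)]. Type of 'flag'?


Lookup 'flag' → type string


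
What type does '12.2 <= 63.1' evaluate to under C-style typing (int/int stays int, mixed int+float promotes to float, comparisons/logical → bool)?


Operand types: float <= float
Rule: comparison yields bool
Result type: bool


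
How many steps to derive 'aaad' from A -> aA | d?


Derivation: A => aA => aaA => aaaA => aaad
Steps: 4


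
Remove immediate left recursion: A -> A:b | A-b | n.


Left-recursive alternatives: A:b, A-b; non-recursive: n
Introduce A': A -> nA', A' -> :bA' | -bA' | ε


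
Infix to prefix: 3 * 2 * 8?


left-to-right (same/higher precedence on left): tree is (* (* 3 2) 8)
Prefix: * * 3 2 8


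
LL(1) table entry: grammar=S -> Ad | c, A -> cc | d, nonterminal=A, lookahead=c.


For [A, c]: 'c' ∈ FIRST(cc)
Entry: A -> cc


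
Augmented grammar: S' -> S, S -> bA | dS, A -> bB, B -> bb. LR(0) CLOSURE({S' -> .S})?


Start: S' -> .S
For each item with dot before a nonterminal B, add B -> .γ for every B-production
Closure: [S' -> .S, S -> .bA, S -> .dS]


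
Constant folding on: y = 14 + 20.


14 + 20 = 34 at compile time
Optimized: y = 34


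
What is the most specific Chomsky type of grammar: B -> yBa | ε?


Single nonterminal LHS, but y^n a^n is not regular
Classification: Type 2 (Context-Free)


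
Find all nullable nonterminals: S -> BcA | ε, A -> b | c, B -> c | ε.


A nonterminal is nullable iff some alternative derives ε (directly, or every symbol in it is nullable)
Nullable: {B, S}


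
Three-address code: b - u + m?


Break into single-operator statements:
t1 = b - u
t2 = t1 + m


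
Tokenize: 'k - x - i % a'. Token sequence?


Scan left to right, longest-match per lexeme
Tokens: ID(k), OP(-), ID(x), OP(-), ID(i), OP(%), ID(a)


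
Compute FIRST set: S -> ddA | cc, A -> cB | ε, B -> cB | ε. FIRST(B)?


Per alternative of B: FIRST(cB) = {c}; FIRST(ε) = {ε}
FIRST(B) = {c, ε}


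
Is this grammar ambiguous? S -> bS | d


right-linear, alternatives start with distinct terminals 'b' vs 'd': unique leftmost derivation
Unambiguous


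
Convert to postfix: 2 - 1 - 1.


Left to right (same or higher precedence on left)
Postfix: 2 1 - 1 -


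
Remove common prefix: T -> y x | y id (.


Common prefix: 'y'
Factored: T -> y T', T' -> x | id (


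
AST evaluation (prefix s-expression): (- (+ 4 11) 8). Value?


Evaluate inner: (+ 4 11) = 15
Evaluate root: (- 15 8) = 7
Result: 7


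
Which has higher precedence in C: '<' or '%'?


'%' is multiplicative (level 10); '<' is relational (level 7)
Higher level binds tighter
'%' has higher precedence than '<'


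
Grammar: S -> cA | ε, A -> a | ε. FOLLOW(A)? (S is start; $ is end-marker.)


$ ∈ FOLLOW(S). For each A -> αBβ: add FIRST(β)\{ε} to FOLLOW(B); if β nullable, add FOLLOW(A).
FOLLOW(A) = {$}


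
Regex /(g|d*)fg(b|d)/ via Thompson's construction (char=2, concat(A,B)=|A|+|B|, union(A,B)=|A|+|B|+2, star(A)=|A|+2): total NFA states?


Syntax tree has 6 char leaf(s), 2 union(s), 1 star(s)
chars contribute 6×2 = 12; each union adds +2; each star adds +2
Total: 12 + 4 + 2 = 18 states


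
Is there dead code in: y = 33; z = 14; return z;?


y is assigned but never read
Dead: 'y = 33'


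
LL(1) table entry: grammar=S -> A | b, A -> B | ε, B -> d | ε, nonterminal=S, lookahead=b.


For [S, b]: 'b' ∈ FIRST(b)
Entry: S -> b


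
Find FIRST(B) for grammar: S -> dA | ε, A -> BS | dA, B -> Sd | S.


Per alternative of B: FIRST(Sd) = {d}; FIRST(S) = {d, ε}
FIRST(B) = {d, ε}


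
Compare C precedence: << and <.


'<<' is shift (level 8); '<' is relational (level 7)
Higher level binds tighter
'<<' has higher precedence than '<'


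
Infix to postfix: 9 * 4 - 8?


Left to right (same or higher precedence on left)
Postfix: 9 4 * 8 -


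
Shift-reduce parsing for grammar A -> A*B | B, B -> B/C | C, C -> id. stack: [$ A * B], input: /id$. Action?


'/' can extend B; shift to build B -> B/C
Action: shift


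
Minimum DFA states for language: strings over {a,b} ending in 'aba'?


Track the longest suffix of input matching a prefix of 'aba': 4 classes (prefixes of length 0..3)
Minimal DFA: 4 states


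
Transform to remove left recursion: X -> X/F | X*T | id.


Left-recursive alternatives: X/F, X*T; non-recursive: id
Introduce X': X -> idX', X' -> /FX' | *TX' | ε


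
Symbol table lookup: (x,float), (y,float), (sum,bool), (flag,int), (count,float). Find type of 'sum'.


Lookup 'sum' → type bool


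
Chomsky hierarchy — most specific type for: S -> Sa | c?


Left-linear: every RHS is a terminal or one nonterminal followed by a terminal
Classification: Type 3 (Regular)


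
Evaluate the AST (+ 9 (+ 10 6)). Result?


Evaluate inner: (+ 10 6) = 16
Evaluate root: (+ 9 16) = 25
Result: 25


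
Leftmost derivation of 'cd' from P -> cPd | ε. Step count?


Derivation: P => cPd => cd
Steps: 2


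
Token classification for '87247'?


Pattern: digits only
Type: INTEGER_LITERAL


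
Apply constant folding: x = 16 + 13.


16 + 13 = 29 at compile time
Optimized: x = 29


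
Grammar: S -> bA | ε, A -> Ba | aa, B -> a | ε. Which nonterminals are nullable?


A nonterminal is nullable iff some alternative derives ε (directly, or every symbol in it is nullable)
Nullable: {B, S}


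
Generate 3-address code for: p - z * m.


Break into single-operator statements:
t1 = z * m
t2 = p - t1


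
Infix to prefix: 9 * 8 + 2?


left-to-right (same/higher precedence on left): tree is (+ (* 9 8) 2)
Prefix: + * 9 8 2


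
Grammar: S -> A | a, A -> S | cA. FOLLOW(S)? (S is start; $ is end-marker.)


$ ∈ FOLLOW(S). For each A -> αBβ: add FIRST(β)\{ε} to FOLLOW(B); if β nullable, add FOLLOW(A).
FOLLOW(S) = {$}


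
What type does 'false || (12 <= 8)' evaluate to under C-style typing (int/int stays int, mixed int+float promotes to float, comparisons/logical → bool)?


Operand types: bool || bool
Rule: logical operators take bool operands and yield bool
Result type: bool


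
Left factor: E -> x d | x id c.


Common prefix: 'x'
Factored: E -> x E', E' -> d | id c


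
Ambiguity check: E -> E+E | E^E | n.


'n+n^n' has two parse trees (no precedence encoded between + and ^)
Ambiguous


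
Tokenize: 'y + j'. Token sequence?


Scan left to right, longest-match per lexeme
Tokens: ID(y), OP(+), ID(j)


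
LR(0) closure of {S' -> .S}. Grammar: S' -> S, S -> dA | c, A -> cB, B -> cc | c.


Start: S' -> .S
For each item with dot before a nonterminal B, add B -> .γ for every B-production
Closure: [S' -> .S, S -> .dA, S -> .c]


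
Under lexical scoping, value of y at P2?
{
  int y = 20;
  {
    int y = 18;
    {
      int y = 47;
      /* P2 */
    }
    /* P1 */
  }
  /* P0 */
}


y declared in the same block as P2
y = 47


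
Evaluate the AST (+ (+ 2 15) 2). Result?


Evaluate inner: (+ 2 15) = 17
Evaluate root: (+ 17 2) = 19
Result: 19


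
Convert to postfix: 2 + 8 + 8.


Left to right (same or higher precedence on left)
Postfix: 2 8 + 8 +


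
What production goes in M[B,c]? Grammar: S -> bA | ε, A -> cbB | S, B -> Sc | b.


For [B, c]: 'c' ∈ FIRST(Sc)
Entry: B -> Sc


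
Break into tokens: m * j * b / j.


Scan left to right, longest-match per lexeme
Tokens: ID(m), OP(*), ID(j), OP(*), ID(b), OP(/), ID(j)


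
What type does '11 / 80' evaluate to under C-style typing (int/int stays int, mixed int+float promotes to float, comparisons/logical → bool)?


Operand types: int / int
Rule: mixed int/float promotes to float; int/int stays int
Result type: int


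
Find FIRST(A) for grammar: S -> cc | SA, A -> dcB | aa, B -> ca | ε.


Per alternative of A: FIRST(dcB) = {d}; FIRST(aa) = {a}
FIRST(A) = {a, d}


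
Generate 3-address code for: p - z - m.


Break into single-operator statements:
t1 = p - z
t2 = t1 - m


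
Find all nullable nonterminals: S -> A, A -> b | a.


A nonterminal is nullable iff some alternative derives ε (directly, or every symbol in it is nullable)
Nullable: {}


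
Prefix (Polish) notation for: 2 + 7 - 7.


left-to-right (same/higher precedence on left): tree is (- (+ 2 7) 7)
Prefix: - + 2 7 7


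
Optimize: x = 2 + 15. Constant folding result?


2 + 15 = 17 at compile time
Optimized: x = 17


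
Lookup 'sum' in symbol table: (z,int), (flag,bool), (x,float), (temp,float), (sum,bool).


Lookup 'sum' → type bool


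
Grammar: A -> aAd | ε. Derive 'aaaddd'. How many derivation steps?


Derivation: A => aAd => aaAdd => aaaAddd => aaaddd
Steps: 4


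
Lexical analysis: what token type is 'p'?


Pattern: letter/underscore followed by alphanumerics, not a keyword
Type: IDENTIFIER


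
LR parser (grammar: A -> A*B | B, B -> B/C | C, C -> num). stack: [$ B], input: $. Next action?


lookahead ∉ {/} so B won't extend; reduce A -> B
Action: reduce (A -> B)


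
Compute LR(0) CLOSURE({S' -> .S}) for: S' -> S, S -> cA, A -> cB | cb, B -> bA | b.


Start: S' -> .S
For each item with dot before a nonterminal B, add B -> .γ for every B-production
Closure: [S' -> .S, S -> .cA]


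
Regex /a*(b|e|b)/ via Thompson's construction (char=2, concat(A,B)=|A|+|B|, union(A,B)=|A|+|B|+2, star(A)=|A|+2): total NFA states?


Syntax tree has 4 char leaf(s), 2 union(s), 1 star(s)
chars contribute 4×2 = 8; each union adds +2; each star adds +2
Total: 8 + 4 + 2 = 14 states


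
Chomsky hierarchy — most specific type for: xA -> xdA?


LHS has context (more than one symbol) and |LHS| ≤ |RHS|
Classification: Type 1 (Context-Sensitive)


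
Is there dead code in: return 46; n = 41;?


statement follows a return and is unreachable
Dead: 'n = 41'


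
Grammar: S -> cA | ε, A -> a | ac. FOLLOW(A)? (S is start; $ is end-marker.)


$ ∈ FOLLOW(S). For each A -> αBβ: add FIRST(β)\{ε} to FOLLOW(B); if β nullable, add FOLLOW(A).
FOLLOW(A) = {$}


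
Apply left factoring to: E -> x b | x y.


Common prefix: 'x'
Factored: E -> x E', E' -> b | y


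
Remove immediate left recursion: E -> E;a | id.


Left-recursive alternatives: E;a; non-recursive: id
Introduce E': E -> idE', E' -> ;aE' | ε


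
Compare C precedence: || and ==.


'==' is equality (level 6); '||' is logical OR (level 1)
Higher level binds tighter
'==' has higher precedence than '||'


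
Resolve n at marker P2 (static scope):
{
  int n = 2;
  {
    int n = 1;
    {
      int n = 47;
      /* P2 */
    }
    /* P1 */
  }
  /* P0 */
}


n declared in the same block as P2
n = 47


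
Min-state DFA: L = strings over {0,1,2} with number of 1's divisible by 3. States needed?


Track (count of 1) mod 3: states 0..2, accept at 0
Minimal DFA: 3 states


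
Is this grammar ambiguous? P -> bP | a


right-linear, alternatives start with distinct terminals 'b' vs 'a': unique leftmost derivation
Unambiguous


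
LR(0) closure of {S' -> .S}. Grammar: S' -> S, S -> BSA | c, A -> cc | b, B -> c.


Start: S' -> .S
For each item with dot before a nonterminal B, add B -> .γ for every B-production
Closure: [S' -> .S, S -> .BSA, S -> .c, B -> .c]


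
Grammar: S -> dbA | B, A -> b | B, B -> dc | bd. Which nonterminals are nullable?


A nonterminal is nullable iff some alternative derives ε (directly, or every symbol in it is nullable)
Nullable: {}


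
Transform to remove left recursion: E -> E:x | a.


Left-recursive alternatives: E:x; non-recursive: a
Introduce E': E -> aE', E' -> :xE' | ε


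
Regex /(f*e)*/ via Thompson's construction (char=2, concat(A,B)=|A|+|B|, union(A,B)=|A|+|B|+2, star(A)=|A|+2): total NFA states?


Syntax tree has 2 char leaf(s), 0 union(s), 2 star(s)
chars contribute 2×2 = 4; each union adds +2; each star adds +2
Total: 4 + 0 + 4 = 8 states


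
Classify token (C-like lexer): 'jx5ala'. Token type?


Pattern: letter/underscore followed by alphanumerics, not a keyword
Type: IDENTIFIER


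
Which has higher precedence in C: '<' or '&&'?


'<' is relational (level 7); '&&' is logical AND (level 2)
Higher level binds tighter
'<' has higher precedence than '&&'


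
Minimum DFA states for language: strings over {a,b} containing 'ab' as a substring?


KMP-style automaton: 2 progress states + 1 absorbing accept = 3
Minimal DFA: 3 states


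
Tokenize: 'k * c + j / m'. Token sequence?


Scan left to right, longest-match per lexeme
Tokens: ID(k), OP(*), ID(c), OP(+), ID(j), OP(/), ID(m)


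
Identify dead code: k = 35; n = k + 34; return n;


k is read by n's definition; n is returned
No dead code


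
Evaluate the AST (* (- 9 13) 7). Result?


Evaluate inner: (- 9 13) = -4
Evaluate root: (* -4 7) = -28
Result: -28


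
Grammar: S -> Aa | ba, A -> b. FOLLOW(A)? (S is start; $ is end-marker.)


$ ∈ FOLLOW(S). For each A -> αBβ: add FIRST(β)\{ε} to FOLLOW(B); if β nullable, add FOLLOW(A).
FOLLOW(A) = {a}


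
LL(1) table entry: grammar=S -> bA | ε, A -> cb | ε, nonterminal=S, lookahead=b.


For [S, b]: 'b' ∈ FIRST(bA)
Entry: S -> bA
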